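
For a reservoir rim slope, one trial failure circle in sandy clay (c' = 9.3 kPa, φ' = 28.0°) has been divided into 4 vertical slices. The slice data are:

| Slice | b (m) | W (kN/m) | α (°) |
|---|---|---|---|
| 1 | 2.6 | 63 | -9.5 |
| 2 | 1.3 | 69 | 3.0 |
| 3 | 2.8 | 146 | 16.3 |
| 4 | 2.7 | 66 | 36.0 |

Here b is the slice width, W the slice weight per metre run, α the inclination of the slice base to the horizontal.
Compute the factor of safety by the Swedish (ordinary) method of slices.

Ordinary method of slices: FS = Σ[c'·Δl_i + (W_i cosα_i)·tanφ'] / Σ W_i sinα_i, with Δl_i = b_i / cosα_i.
Slice 1: Δl = 2.6/cos(-9.5°) = 2.636 m; N'_1 = 63·cos(-9.5°) = 62.1; c'Δl = 24.52; W sinα = -10.4
Slice 2: Δl = 1.3/cos3.0° = 1.302 m; N'_2 = 69·cos3.0° = 68.9; c'Δl = 12.11; W sinα = 3.6
Slice 3: Δl = 2.8/cos16.3° = 2.917 m; N'_3 = 146·cos16.3° = 140.1; c'Δl = 27.13; W sinα = 41.0
Slice 4: Δl = 2.7/cos36.0° = 3.337 m; N'_4 = 66·cos36.0° = 53.4; c'Δl = 31.04; W sinα = 38.8
Σc'Δl = 94.8 kN/m; ΣN' = 324.6 kN/m; ΣW sinα = 73.0 kN/m
Resisting = 94.8 + 324.6·tan28.0° = 94.8 + 172.6 = 267.4 kN/m
FS = 267.4 / 73.0 = 3.663

FS = 3.66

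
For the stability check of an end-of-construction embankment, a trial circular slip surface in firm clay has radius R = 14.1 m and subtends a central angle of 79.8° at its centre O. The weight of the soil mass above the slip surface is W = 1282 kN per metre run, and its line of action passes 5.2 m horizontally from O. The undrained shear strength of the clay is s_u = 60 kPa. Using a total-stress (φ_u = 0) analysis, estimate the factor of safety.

Taking moments about the centre O, the resisting moment is provided by the undrained shear strength acting along the arc:
Arc length L_a = R·θ = 14.1·(79.8°·π/180) = 14.1·1.3928 = 19.64 m
M_R = s_u·L_a·R = 60·19.64·14.1 = 16613.8 kN·m/m
M_D = W·d = 1282·5.2 = 6666.4 kN·m/m
FS = M_R / M_D = 16613.8 / 6666.4 = 2.492

FS = 2.49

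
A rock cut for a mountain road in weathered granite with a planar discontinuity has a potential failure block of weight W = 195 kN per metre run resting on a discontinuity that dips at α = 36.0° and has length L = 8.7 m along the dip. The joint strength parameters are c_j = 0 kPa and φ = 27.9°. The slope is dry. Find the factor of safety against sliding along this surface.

FS = 0.73

Resolving the block weight along and normal to the plane and applying the Mohr–Coulomb strength on the joint:
N' = W cosα = 195·cos36.0° = 157.8 kN/m
Driving force T = W sinα = 195·sin36.0° = 114.6 kN/m
Resisting force R = c_j·L + N'·tanφ = 0·8.7 + 157.8·tan27.9° = 0.0 + 83.5 = 83.5 kN/m
FS = R / T = 83.5 / 114.6 = 0.729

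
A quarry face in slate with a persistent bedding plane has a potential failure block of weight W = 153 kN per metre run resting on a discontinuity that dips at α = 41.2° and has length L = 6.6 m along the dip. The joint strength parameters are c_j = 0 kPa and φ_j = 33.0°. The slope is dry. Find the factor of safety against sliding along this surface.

Resolving the block weight along and normal to the plane and applying the Mohr–Coulomb strength on the joint:
N' = W cosα = 153·cos41.2° = 115.1 kN/m
Driving force T = W sinα = 153·sin41.2° = 100.8 kN/m
Resisting force R = c_j·L + N'·tanφ_j = 0·6.6 + 115.1·tan33.0° = 0.0 + 74.8 = 74.8 kN/m
FS = R / T = 74.8 / 100.8 = 0.742

FS = 0.74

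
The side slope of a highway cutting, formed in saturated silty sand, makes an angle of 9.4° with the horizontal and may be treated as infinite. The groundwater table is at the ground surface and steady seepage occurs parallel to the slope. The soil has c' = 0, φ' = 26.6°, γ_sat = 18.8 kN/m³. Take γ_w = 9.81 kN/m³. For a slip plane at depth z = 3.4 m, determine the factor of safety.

FS = 1.45

With seepage parallel to the slope and the water table at the surface, the effective normal stress on the slip plane uses the buoyant unit weight γ' = γ_sat − γ_w while the driving shear stress uses γ_sat:
FS = [c' + γ' z cos²β tanφ'] / [γ_sat z sinβ cosβ]
(For c' = 0 this reduces to FS = (γ'/γ_sat)·tanφ'/tanβ.)
γ' = 18.8 − 9.81 = 8.99 kN/m³
Numerator = 0.0 + 8.99·3.4·cos²9.4°·tan26.6° = 0.0 + 8.99·3.4·0.9733·0.5008 = 14.898 kPa
Denominator = 18.8·3.4·sin9.4°·cos9.4° = 18.8·3.4·0.1633·0.9866 = 10.300 kPa
FS = 14.898 / 10.300 = 1.446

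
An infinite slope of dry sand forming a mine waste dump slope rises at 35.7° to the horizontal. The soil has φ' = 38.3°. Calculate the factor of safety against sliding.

FS = 1.10

For a dry cohesionless infinite slope the factor of safety is FS = tanφ' / tanβ.
FS = tan38.3° / tan35.7° = 0.7898 / 0.7186 = 1.099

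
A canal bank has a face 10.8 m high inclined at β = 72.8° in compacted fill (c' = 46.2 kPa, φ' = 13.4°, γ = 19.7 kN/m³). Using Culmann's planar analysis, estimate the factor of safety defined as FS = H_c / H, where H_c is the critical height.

FS = 1.64

H_c = (4c'/γ) · sinβ cosφ' / [1 − cos(β − φ')]
    = (4·46.2/19.7) · sin72.8°·cos13.4° / [1 − cos59.4°]
    = 9.381 · 0.9293 / 0.4910 = 17.76 m
FS = H_c / H = 17.76 / 10.8 = 1.644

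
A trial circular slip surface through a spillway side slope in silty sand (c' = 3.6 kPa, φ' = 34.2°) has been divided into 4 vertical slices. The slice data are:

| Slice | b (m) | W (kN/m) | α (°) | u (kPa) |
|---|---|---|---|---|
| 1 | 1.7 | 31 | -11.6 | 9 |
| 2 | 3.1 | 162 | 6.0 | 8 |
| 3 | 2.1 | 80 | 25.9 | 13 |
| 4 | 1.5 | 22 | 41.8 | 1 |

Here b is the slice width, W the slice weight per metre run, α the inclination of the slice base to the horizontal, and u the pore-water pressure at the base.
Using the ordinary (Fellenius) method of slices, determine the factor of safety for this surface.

FS = 2.88

Ordinary method of slices: FS = Σ[c'·Δl_i + (W_i cosα_i − u_i·Δl_i)·tanφ'] / Σ W_i sinα_i, with Δl_i = b_i / cosα_i.
Slice 1: Δl = 1.7/cos(-11.6°) = 1.735 m; N'_1 = 31·cos(-11.6°) − 9·1.735 = 14.7; c'Δl = 6.25; W sinα = -6.2
Slice 2: Δl = 3.1/cos6.0° = 3.117 m; N'_2 = 162·cos6.0° − 8·3.117 = 136.2; c'Δl = 11.22; W sinα = 16.9
Slice 3: Δl = 2.1/cos25.9° = 2.334 m; N'_3 = 80·cos25.9° − 13·2.334 = 41.6; c'Δl = 8.40; W sinα = 34.9
Slice 4: Δl = 1.5/cos41.8° = 2.012 m; N'_4 = 22·cos41.8° − 1·2.012 = 14.4; c'Δl = 7.24; W sinα = 14.7
Σc'Δl = 33.1 kN/m; ΣN' = 206.9 kN/m; ΣW sinα = 60.3 kN/m
Resisting = 33.1 + 206.9·tan34.2° = 33.1 + 140.6 = 173.7 kN/m
FS = 173.7 / 60.3 = 2.881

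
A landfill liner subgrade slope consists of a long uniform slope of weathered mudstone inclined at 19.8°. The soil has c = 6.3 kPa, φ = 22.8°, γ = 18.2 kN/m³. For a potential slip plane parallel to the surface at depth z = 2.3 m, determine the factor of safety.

FS = 1.64

For an infinite slope with a slip plane parallel to the surface (no pore pressure): FS = [c + γz cos²β tanφ] / [γz sinβ cosβ].
γz = 18.2·2.3 = 41.86 kN/m²
Numerator = 6.3 + 41.86·cos²19.8°·tan22.8° = 6.3 + 41.86·0.8853·0.4204 = 21.877 kPa
Denominator = 41.86·sin19.8°·cos19.8° = 41.86·0.3387·0.9409 = 13.341 kPa
FS = 21.877 / 13.341 = 1.640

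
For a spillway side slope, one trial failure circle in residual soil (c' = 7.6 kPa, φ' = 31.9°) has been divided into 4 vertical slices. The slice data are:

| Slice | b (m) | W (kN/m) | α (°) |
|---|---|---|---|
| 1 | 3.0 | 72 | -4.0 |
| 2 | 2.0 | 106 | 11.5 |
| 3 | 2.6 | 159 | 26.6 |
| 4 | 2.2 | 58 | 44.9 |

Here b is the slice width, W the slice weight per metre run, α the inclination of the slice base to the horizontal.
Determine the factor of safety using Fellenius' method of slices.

FS = 2.40

Ordinary method of slices: FS = Σ[c'·Δl_i + (W_i cosα_i)·tanφ'] / Σ W_i sinα_i, with Δl_i = b_i / cosα_i.
Slice 1: Δl = 3.0/cos(-4.0°) = 3.007 m; N'_1 = 72·cos(-4.0°) = 71.8; c'Δl = 22.86; W sinα = -5.0
Slice 2: Δl = 2.0/cos11.5° = 2.041 m; N'_2 = 106·cos11.5° = 103.9; c'Δl = 15.51; W sinα = 21.1
Slice 3: Δl = 2.6/cos26.6° = 2.908 m; N'_3 = 159·cos26.6° = 142.2; c'Δl = 22.10; W sinα = 71.2
Slice 4: Δl = 2.2/cos44.9° = 3.106 m; N'_4 = 58·cos44.9° = 41.1; c'Δl = 23.60; W sinα = 40.9
Σc'Δl = 84.1 kN/m; ΣN' = 359.0 kN/m; ΣW sinα = 128.2 kN/m
Resisting = 84.1 + 359.0·tan31.9° = 84.1 + 223.4 = 307.5 kN/m
FS = 307.5 / 128.2 = 2.398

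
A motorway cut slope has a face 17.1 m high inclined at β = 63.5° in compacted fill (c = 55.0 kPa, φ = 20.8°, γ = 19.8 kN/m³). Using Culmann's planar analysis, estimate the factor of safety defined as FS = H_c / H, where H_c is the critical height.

FS = 2.05

H_c = (4c/γ) · sinβ cosφ / [1 − cos(β − φ)]
    = (4·55.0/19.8) · sin63.5°·cos20.8° / [1 − cos42.7°]
    = 11.111 · 0.8366 / 0.2651 = 35.07 m
FS = H_c / H = 35.07 / 17.1 = 2.051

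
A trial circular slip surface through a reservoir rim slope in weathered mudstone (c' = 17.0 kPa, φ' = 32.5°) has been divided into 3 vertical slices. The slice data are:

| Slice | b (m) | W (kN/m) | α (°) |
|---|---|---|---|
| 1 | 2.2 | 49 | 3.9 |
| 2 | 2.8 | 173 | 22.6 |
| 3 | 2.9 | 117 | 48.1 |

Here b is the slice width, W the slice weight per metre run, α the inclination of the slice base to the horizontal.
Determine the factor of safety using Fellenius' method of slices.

FS = 2.20

Ordinary method of slices: FS = Σ[c'·Δl_i + (W_i cosα_i)·tanφ'] / Σ W_i sinα_i, with Δl_i = b_i / cosα_i.
Slice 1: Δl = 2.2/cos3.9° = 2.205 m; N'_1 = 49·cos3.9° = 48.9; c'Δl = 37.49; W sinα = 3.3
Slice 2: Δl = 2.8/cos22.6° = 3.033 m; N'_2 = 173·cos22.6° = 159.7; c'Δl = 51.56; W sinα = 66.5
Slice 3: Δl = 2.9/cos48.1° = 4.342 m; N'_3 = 117·cos48.1° = 78.1; c'Δl = 73.82; W sinα = 87.1
Σc'Δl = 162.9 kN/m; ΣN' = 286.7 kN/m; ΣW sinα = 156.9 kN/m
Resisting = 162.9 + 286.7·tan32.5° = 162.9 + 182.7 = 345.5 kN/m
FS = 345.5 / 156.9 = 2.202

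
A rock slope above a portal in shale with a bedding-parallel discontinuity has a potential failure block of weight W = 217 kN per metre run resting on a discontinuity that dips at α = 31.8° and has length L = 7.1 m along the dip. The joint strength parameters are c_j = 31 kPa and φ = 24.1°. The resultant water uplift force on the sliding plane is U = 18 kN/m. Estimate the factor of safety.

Resolving the block weight along and normal to the plane and applying the Mohr–Coulomb strength on the joint:
N' = W cosα − U = 217·cos31.8° − 18 = 166.4 kN/m
Driving force T = W sinα = 217·sin31.8° = 114.3 kN/m
Resisting force R = c_j·L + N'·tanφ = 31·7.1 + 166.4·tan24.1° = 220.1 + 74.4 = 294.5 kN/m
FS = R / T = 294.5 / 114.3 = 2.576

FS = 2.58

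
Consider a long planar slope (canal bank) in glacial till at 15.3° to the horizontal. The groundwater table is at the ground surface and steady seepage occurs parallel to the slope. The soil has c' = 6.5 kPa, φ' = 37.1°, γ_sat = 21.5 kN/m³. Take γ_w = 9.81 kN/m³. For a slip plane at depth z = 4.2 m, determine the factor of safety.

FS = 1.79

With seepage parallel to the slope and the water table at the surface, the effective normal stress on the slip plane uses the buoyant unit weight γ' = γ_sat − γ_w while the driving shear stress uses γ_sat:
FS = [c' + γ' z cos²β tanφ'] / [γ_sat z sinβ cosβ]
γ' = 21.5 − 9.81 = 11.69 kN/m³
Numerator = 6.5 + 11.69·4.2·cos²15.3°·tan37.1° = 6.5 + 11.69·4.2·0.9304·0.7563 = 41.047 kPa
Denominator = 21.5·4.2·sin15.3°·cos15.3° = 21.5·4.2·0.2639·0.9646 = 22.983 kPa
FS = 41.047 / 22.983 = 1.786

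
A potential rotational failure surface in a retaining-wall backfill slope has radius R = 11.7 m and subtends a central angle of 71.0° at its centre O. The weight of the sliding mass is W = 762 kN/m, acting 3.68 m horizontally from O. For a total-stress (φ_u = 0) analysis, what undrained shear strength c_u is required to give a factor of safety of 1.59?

FS = c_u·L_a·R / (W·d), so c_u = FS·W·d / (L_a·R).
Arc length L_a = R·θ = 11.7·(71.0°·π/180) = 11.7·1.2392 = 14.50 m
c_u = 1.59·762·3.68 / (14.50·11.7) = 4458.6 / 169.63 = 26.28 kPa

c_u = 26.3 kPa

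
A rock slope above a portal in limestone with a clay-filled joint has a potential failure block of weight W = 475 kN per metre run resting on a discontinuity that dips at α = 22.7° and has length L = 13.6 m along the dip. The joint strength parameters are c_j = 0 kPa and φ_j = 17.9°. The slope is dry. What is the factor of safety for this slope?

Resolving the block weight along and normal to the plane and applying the Mohr–Coulomb strength on the joint:
N' = W cosα = 475·cos22.7° = 438.2 kN/m
Driving force T = W sinα = 475·sin22.7° = 183.3 kN/m
Resisting force R = c_j·L + N'·tanφ_j = 0·13.6 + 438.2·tan17.9° = 0.0 + 141.5 = 141.5 kN/m
FS = R / T = 141.5 / 183.3 = 0.772

FS = 0.77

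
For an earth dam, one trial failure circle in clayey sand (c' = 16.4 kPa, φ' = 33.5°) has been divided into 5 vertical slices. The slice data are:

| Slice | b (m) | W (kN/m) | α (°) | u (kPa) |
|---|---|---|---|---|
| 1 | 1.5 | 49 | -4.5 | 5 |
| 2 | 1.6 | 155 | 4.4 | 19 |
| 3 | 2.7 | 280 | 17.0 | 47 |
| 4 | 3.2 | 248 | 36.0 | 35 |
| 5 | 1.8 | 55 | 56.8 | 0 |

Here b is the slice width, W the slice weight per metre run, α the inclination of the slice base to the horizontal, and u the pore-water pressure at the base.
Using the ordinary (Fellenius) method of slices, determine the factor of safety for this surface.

FS = 1.69

Ordinary method of slices: FS = Σ[c'·Δl_i + (W_i cosα_i − u_i·Δl_i)·tanφ'] / Σ W_i sinα_i, with Δl_i = b_i / cosα_i.
Slice 1: Δl = 1.5/cos(-4.5°) = 1.505 m; N'_1 = 49·cos(-4.5°) − 5·1.505 = 41.3; c'Δl = 24.68; W sinα = -3.8
Slice 2: Δl = 1.6/cos4.4° = 1.605 m; N'_2 = 155·cos4.4° − 19·1.605 = 124.1; c'Δl = 26.32; W sinα = 11.9
Slice 3: Δl = 2.7/cos17.0° = 2.823 m; N'_3 = 280·cos17.0° − 47·2.823 = 135.1; c'Δl = 46.30; W sinα = 81.9
Slice 4: Δl = 3.2/cos36.0° = 3.955 m; N'_4 = 248·cos36.0° − 35·3.955 = 62.2; c'Δl = 64.87; W sinα = 145.8
Slice 5: Δl = 1.8/cos56.8° = 3.287 m; N'_5 = 55·cos56.8° − 0·3.287 = 30.1; c'Δl = 53.91; W sinα = 46.0
Σc'Δl = 216.1 kN/m; ΣN' = 392.8 kN/m; ΣW sinα = 281.7 kN/m
Resisting = 216.1 + 392.8·tan33.5° = 216.1 + 260.0 = 476.0 kN/m
FS = 476.0 / 281.7 = 1.690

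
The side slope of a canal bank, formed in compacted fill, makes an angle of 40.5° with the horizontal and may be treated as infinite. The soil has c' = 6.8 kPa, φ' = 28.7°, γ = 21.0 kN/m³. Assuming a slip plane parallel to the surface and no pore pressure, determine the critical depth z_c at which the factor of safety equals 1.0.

Setting FS = 1.00 in FS = [c' + γz cos²β tanφ'] / [γz sinβ cosβ] and solving for z:
z = c' / [γ cosβ (FS·sinβ − cosβ·tanφ')]
  = 6.8 / [21.0·cos40.5°·(1.00·sin40.5° − cos40.5°·tan28.7°)]
  = 6.8 / [21.0·0.7604·(1.00·0.6494 − 0.7604·0.5475)]
  = 6.8 / 3.7229 = 1.827 m

z_c = 1.83 m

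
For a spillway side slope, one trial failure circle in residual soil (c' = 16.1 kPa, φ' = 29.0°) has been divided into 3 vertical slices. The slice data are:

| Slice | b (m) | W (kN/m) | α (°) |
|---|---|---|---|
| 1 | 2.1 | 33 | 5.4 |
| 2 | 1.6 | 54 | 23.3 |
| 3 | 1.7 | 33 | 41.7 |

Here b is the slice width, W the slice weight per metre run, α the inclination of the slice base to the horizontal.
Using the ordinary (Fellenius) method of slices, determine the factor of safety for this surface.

Ordinary method of slices: FS = Σ[c'·Δl_i + (W_i cosα_i)·tanφ'] / Σ W_i sinα_i, with Δl_i = b_i / cosα_i.
Slice 1: Δl = 2.1/cos5.4° = 2.109 m; N'_1 = 33·cos5.4° = 32.9; c'Δl = 33.96; W sinα = 3.1
Slice 2: Δl = 1.6/cos23.3° = 1.742 m; N'_2 = 54·cos23.3° = 49.6; c'Δl = 28.05; W sinα = 21.4
Slice 3: Δl = 1.7/cos41.7° = 2.277 m; N'_3 = 33·cos41.7° = 24.6; c'Δl = 36.66; W sinα = 22.0
Σc'Δl = 98.7 kN/m; ΣN' = 107.1 kN/m; ΣW sinα = 46.4 kN/m
Resisting = 98.7 + 107.1·tan29.0° = 98.7 + 59.4 = 158.0 kN/m
FS = 158.0 / 46.4 = 3.404

FS = 3.40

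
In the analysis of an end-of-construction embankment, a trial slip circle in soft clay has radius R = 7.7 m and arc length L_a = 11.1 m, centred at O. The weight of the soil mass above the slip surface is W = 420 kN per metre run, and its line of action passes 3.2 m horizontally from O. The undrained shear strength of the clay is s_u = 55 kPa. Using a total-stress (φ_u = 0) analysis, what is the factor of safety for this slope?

FS = 3.50

Taking moments about the centre O, the resisting moment is provided by the undrained shear strength acting along the arc:
M_R = s_u·L_a·R = 55·11.10·7.7 = 4700.9 kN·m/m
M_D = W·d = 420·3.2 = 1344.0 kN·m/m
FS = M_R / M_D = 4700.9 / 1344.0 = 3.498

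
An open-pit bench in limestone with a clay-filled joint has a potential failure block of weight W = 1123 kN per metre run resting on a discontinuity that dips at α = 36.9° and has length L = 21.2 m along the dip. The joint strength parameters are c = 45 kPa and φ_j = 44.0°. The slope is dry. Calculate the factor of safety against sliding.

FS = 2.70

Resolving the block weight along and normal to the plane and applying the Mohr–Coulomb strength on the joint:
N' = W cosα = 1123·cos36.9° = 898.0 kN/m
Driving force T = W sinα = 1123·sin36.9° = 674.3 kN/m
Resisting force R = c·L + N'·tanφ_j = 45·21.2 + 898.0·tan44.0° = 954.0 + 867.2 = 1821.2 kN/m
FS = R / T = 1821.2 / 674.3 = 2.701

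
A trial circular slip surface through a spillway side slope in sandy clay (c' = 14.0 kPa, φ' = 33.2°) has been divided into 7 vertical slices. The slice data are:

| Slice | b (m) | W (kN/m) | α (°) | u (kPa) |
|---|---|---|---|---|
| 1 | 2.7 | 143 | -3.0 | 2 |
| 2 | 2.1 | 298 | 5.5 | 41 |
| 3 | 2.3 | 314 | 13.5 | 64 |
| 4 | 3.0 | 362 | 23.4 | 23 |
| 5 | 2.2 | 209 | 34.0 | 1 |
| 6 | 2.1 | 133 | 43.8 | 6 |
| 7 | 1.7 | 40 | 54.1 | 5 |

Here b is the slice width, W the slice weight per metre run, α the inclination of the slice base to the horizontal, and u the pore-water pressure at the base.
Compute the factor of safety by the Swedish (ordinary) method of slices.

Ordinary method of slices: FS = Σ[c'·Δl_i + (W_i cosα_i − u_i·Δl_i)·tanφ'] / Σ W_i sinα_i, with Δl_i = b_i / cosα_i.
Slice 1: Δl = 2.7/cos(-3.0°) = 2.704 m; N'_1 = 143·cos(-3.0°) − 2·2.704 = 137.4; c'Δl = 37.85; W sinα = -7.5
Slice 2: Δl = 2.1/cos5.5° = 2.110 m; N'_2 = 298·cos5.5° − 41·2.110 = 210.1; c'Δl = 29.54; W sinα = 28.6
Slice 3: Δl = 2.3/cos13.5° = 2.365 m; N'_3 = 314·cos13.5° − 64·2.365 = 153.9; c'Δl = 33.11; W sinα = 73.3
Slice 4: Δl = 3.0/cos23.4° = 3.269 m; N'_4 = 362·cos23.4° − 23·3.269 = 257.0; c'Δl = 45.76; W sinα = 143.8
Slice 5: Δl = 2.2/cos34.0° = 2.654 m; N'_5 = 209·cos34.0° − 1·2.654 = 170.6; c'Δl = 37.15; W sinα = 116.9
Slice 6: Δl = 2.1/cos43.8° = 2.910 m; N'_6 = 133·cos43.8° − 6·2.910 = 78.5; c'Δl = 40.73; W sinα = 92.1
Slice 7: Δl = 1.7/cos54.1° = 2.899 m; N'_7 = 40·cos54.1° − 5·2.899 = 9.0; c'Δl = 40.59; W sinα = 32.4
Σc'Δl = 264.7 kN/m; ΣN' = 1016.6 kN/m; ΣW sinα = 479.5 kN/m
Resisting = 264.7 + 1016.6·tan33.2° = 264.7 + 665.3 = 930.0 kN/m
FS = 930.0 / 479.5 = 1.940

FS = 1.94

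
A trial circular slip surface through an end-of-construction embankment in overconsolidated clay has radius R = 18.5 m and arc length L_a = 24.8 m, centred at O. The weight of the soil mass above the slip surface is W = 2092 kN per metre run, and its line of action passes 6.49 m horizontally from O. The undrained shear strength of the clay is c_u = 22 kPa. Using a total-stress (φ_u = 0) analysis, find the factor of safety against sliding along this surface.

Taking moments about the centre O, the resisting moment is provided by the undrained shear strength acting along the arc:
M_R = c_u·L_a·R = 22·24.80·18.5 = 10093.6 kN·m/m
M_D = W·d = 2092·6.49 = 13577.1 kN·m/m
FS = M_R / M_D = 10093.6 / 13577.1 = 0.743

FS = 0.74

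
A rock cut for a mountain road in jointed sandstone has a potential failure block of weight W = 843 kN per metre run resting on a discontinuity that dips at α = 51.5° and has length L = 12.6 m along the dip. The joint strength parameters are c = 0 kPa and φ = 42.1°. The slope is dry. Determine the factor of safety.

FS = 0.72

Resolving the block weight along and normal to the plane and applying the Mohr–Coulomb strength on the joint:
N' = W cosα = 843·cos51.5° = 524.8 kN/m
Driving force T = W sinα = 843·sin51.5° = 659.7 kN/m
Resisting force R = c·L + N'·tanφ = 0·12.6 + 524.8·tan42.1° = 0.0 + 474.2 = 474.2 kN/m
FS = R / T = 474.2 / 659.7 = 0.719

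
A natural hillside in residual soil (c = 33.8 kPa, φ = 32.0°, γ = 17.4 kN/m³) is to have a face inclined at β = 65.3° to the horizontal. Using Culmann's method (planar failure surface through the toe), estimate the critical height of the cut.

H_c = 36.46 m

Culmann's analysis gives the critical failure plane at α_cr = (β + φ)/2 = (65.3 + 32.0)/2 = 48.6°, and the critical height
H_c = (4c/γ) · sinβ cosφ / [1 − cos(β − φ)]
    = (4·33.8/17.4) · sin65.3°·cos32.0° / [1 − cos(33.3°)]
    = 7.770 · 0.9085·0.8480 / [1 − 0.8358]
    = 7.770 · 0.7705 / 0.1642
    = 36.46 m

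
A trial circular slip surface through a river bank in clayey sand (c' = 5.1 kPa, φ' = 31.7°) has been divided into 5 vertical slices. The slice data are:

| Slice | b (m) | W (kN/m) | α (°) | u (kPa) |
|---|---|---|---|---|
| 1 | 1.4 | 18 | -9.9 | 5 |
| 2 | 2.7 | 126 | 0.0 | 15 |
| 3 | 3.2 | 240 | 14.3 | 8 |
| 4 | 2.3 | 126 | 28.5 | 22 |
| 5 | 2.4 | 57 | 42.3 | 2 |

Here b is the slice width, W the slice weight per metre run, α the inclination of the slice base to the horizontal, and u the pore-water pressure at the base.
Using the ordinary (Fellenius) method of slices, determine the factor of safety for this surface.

Ordinary method of slices: FS = Σ[c'·Δl_i + (W_i cosα_i − u_i·Δl_i)·tanφ'] / Σ W_i sinα_i, with Δl_i = b_i / cosα_i.
Slice 1: Δl = 1.4/cos(-9.9°) = 1.421 m; N'_1 = 18·cos(-9.9°) − 5·1.421 = 10.6; c'Δl = 7.25; W sinα = -3.1
Slice 2: Δl = 2.7/cos0.0° = 2.700 m; N'_2 = 126·cos0.0° − 15·2.700 = 85.5; c'Δl = 13.77; W sinα = 0.0
Slice 3: Δl = 3.2/cos14.3° = 3.302 m; N'_3 = 240·cos14.3° − 8·3.302 = 206.1; c'Δl = 16.84; W sinα = 59.3
Slice 4: Δl = 2.3/cos28.5° = 2.617 m; N'_4 = 126·cos28.5° − 22·2.617 = 53.2; c'Δl = 13.35; W sinα = 60.1
Slice 5: Δl = 2.4/cos42.3° = 3.245 m; N'_5 = 57·cos42.3° − 2·3.245 = 35.7; c'Δl = 16.55; W sinα = 38.4
Σc'Δl = 67.8 kN/m; ΣN' = 391.1 kN/m; ΣW sinα = 154.7 kN/m
Resisting = 67.8 + 391.1·tan31.7° = 67.8 + 241.5 = 309.3 kN/m
FS = 309.3 / 154.7 = 2.000

FS = 2.00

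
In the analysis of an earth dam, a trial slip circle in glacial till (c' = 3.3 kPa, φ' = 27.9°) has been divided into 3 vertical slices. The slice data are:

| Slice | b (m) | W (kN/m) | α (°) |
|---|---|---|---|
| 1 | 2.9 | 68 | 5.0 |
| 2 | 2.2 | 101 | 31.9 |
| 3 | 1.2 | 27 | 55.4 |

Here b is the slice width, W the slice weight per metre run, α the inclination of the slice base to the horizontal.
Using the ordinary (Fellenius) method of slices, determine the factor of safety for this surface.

Ordinary method of slices: FS = Σ[c'·Δl_i + (W_i cosα_i)·tanφ'] / Σ W_i sinα_i, with Δl_i = b_i / cosα_i.
Slice 1: Δl = 2.9/cos5.0° = 2.911 m; N'_1 = 68·cos5.0° = 67.7; c'Δl = 9.61; W sinα = 5.9
Slice 2: Δl = 2.2/cos31.9° = 2.591 m; N'_2 = 101·cos31.9° = 85.7; c'Δl = 8.55; W sinα = 53.4
Slice 3: Δl = 1.2/cos55.4° = 2.113 m; N'_3 = 27·cos55.4° = 15.3; c'Δl = 6.97; W sinα = 22.2
Σc'Δl = 25.1 kN/m; ΣN' = 168.8 kN/m; ΣW sinα = 81.5 kN/m
Resisting = 25.1 + 168.8·tan27.9° = 25.1 + 89.4 = 114.5 kN/m
FS = 114.5 / 81.5 = 1.405

FS = 1.40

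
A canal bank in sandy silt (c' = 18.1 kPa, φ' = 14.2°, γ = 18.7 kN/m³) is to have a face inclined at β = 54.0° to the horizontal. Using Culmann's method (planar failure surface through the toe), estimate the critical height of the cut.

H_c = 13.10 m

Culmann's analysis gives the critical failure plane at α_cr = (β + φ')/2 = (54.0 + 14.2)/2 = 34.1°, and the critical height
H_c = (4c'/γ) · sinβ cosφ' / [1 − cos(β − φ')]
    = (4·18.1/18.7) · sin54.0°·cos14.2° / [1 − cos(39.8°)]
    = 3.872 · 0.8090·0.9694 / [1 − 0.7683]
    = 3.872 · 0.7843 / 0.2317
    = 13.10 m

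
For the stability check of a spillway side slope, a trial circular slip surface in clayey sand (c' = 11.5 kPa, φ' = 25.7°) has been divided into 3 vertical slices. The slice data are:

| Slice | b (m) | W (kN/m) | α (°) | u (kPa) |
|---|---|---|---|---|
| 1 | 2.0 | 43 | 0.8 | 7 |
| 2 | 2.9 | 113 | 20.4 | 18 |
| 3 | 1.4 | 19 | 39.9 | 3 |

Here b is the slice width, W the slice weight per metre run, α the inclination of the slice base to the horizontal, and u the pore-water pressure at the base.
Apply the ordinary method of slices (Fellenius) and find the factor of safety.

FS = 2.34

Ordinary method of slices: FS = Σ[c'·Δl_i + (W_i cosα_i − u_i·Δl_i)·tanφ'] / Σ W_i sinα_i, with Δl_i = b_i / cosα_i.
Slice 1: Δl = 2.0/cos0.8° = 2.000 m; N'_1 = 43·cos0.8° − 7·2.000 = 29.0; c'Δl = 23.00; W sinα = 0.6
Slice 2: Δl = 2.9/cos20.4° = 3.094 m; N'_2 = 113·cos20.4° − 18·3.094 = 50.2; c'Δl = 35.58; W sinα = 39.4
Slice 3: Δl = 1.4/cos39.9° = 1.825 m; N'_3 = 19·cos39.9° − 3·1.825 = 9.1; c'Δl = 20.99; W sinα = 12.2
Σc'Δl = 79.6 kN/m; ΣN' = 88.3 kN/m; ΣW sinα = 52.2 kN/m
Resisting = 79.6 + 88.3·tan25.7° = 79.6 + 42.5 = 122.1 kN/m
FS = 122.1 / 52.2 = 2.340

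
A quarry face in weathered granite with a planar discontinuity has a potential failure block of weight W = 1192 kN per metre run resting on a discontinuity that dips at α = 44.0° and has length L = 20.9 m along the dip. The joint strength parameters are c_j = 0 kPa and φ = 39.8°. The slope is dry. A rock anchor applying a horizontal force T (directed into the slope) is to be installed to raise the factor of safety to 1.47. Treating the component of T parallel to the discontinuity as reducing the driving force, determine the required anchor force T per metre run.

T = 307 kN/m

Resolving forces along and normal to the sliding plane, with the horizontal anchor force T adding T·sinα to the effective normal force and T·cosα acting up the plane against the driving force:
FS = [c_jL + (W cosα + T sinα) tanφ] / [W sinα − T cosα]
Without the anchor: N' = 857.5 kN/m, driving T_d = 828.0 kN/m, resisting R = 0·20.9 + 857.5·tan39.8° = 714.4 kN/m, FS = 0.86.
Setting FS = 1.47 and solving for T:
1.47·(828.0 − T cos44.0°) = 714.4 + T sin44.0°·tan39.8°
T·(sin44.0°·tan39.8° + 1.47·cos44.0°) = 1.47·828.0 − 714.4
T·(0.6947·0.8332 + 1.47·0.7193) = 1217.2 − 714.4 = 502.8
T·1.6362 = 502.8
T = 307.3 kN/m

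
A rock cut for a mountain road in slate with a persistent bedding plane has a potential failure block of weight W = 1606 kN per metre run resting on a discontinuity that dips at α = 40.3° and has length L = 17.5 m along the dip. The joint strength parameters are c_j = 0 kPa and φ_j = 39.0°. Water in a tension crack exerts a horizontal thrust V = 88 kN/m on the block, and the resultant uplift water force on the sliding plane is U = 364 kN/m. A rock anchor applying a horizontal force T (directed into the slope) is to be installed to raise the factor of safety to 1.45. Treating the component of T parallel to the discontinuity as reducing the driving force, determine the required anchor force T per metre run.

T = 584 kN/m

Resolving forces along and normal to the sliding plane, with the horizontal anchor force T adding T·sinα to the effective normal force and T·cosα acting up the plane against the driving force:
FS = [c_jL + (W cosα − U − V sinα + T sinα) tanφ_j] / [W sinα + V cosα − T cosα]
Without the anchor: N' = 803.9 kN/m, driving T_d = 1105.9 kN/m, resisting R = 0·17.5 + 803.9·tan39.0° = 651.0 kN/m, FS = 0.59.
Setting FS = 1.45 and solving for T:
1.45·(1105.9 − T cos40.3°) = 651.0 + T sin40.3°·tan39.0°
T·(sin40.3°·tan39.0° + 1.45·cos40.3°) = 1.45·1105.9 − 651.0
T·(0.6468·0.8098 + 1.45·0.7627) = 1603.5 − 651.0 = 952.5
T·1.6296 = 952.5
T = 584.5 kN/m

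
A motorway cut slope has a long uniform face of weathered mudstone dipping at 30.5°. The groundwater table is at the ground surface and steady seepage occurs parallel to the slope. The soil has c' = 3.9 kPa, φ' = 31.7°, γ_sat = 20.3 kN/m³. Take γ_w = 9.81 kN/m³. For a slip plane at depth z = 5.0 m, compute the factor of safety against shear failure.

With seepage parallel to the slope and the water table at the surface, the effective normal stress on the slip plane uses the buoyant unit weight γ' = γ_sat − γ_w while the driving shear stress uses γ_sat:
FS = [c' + γ' z cos²β tanφ'] / [γ_sat z sinβ cosβ]
γ' = 20.3 − 9.81 = 10.49 kN/m³
Numerator = 3.9 + 10.49·5.0·cos²30.5°·tan31.7° = 3.9 + 10.49·5.0·0.7424·0.6176 = 27.949 kPa
Denominator = 20.3·5.0·sin30.5°·cos30.5° = 20.3·5.0·0.5075·0.8616 = 44.387 kPa
FS = 27.949 / 44.387 = 0.630

FS = 0.63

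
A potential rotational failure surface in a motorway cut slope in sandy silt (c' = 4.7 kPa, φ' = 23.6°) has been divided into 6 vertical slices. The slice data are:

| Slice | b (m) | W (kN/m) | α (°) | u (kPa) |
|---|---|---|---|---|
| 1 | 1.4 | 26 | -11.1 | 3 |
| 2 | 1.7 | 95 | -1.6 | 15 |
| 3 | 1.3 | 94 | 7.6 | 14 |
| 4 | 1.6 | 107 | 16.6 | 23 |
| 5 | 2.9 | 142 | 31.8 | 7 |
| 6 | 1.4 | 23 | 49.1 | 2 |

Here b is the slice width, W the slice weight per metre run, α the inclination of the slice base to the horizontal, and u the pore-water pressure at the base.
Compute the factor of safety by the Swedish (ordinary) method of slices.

FS = 1.58

Ordinary method of slices: FS = Σ[c'·Δl_i + (W_i cosα_i − u_i·Δl_i)·tanφ'] / Σ W_i sinα_i, with Δl_i = b_i / cosα_i.
Slice 1: Δl = 1.4/cos(-11.1°) = 1.427 m; N'_1 = 26·cos(-11.1°) − 3·1.427 = 21.2; c'Δl = 6.71; W sinα = -5.0
Slice 2: Δl = 1.7/cos(-1.6°) = 1.701 m; N'_2 = 95·cos(-1.6°) − 15·1.701 = 69.5; c'Δl = 7.99; W sinα = -2.7
Slice 3: Δl = 1.3/cos7.6° = 1.312 m; N'_3 = 94·cos7.6° − 14·1.312 = 74.8; c'Δl = 6.16; W sinα = 12.4
Slice 4: Δl = 1.6/cos16.6° = 1.670 m; N'_4 = 107·cos16.6° − 23·1.670 = 64.1; c'Δl = 7.85; W sinα = 30.6
Slice 5: Δl = 2.9/cos31.8° = 3.412 m; N'_5 = 142·cos31.8° − 7·3.412 = 96.8; c'Δl = 16.04; W sinα = 74.8
Slice 6: Δl = 1.4/cos49.1° = 2.138 m; N'_6 = 23·cos49.1° − 2·2.138 = 10.8; c'Δl = 10.05; W sinα = 17.4
Σc'Δl = 54.8 kN/m; ΣN' = 337.2 kN/m; ΣW sinα = 127.6 kN/m
Resisting = 54.8 + 337.2·tan23.6° = 54.8 + 147.3 = 202.1 kN/m
FS = 202.1 / 127.6 = 1.585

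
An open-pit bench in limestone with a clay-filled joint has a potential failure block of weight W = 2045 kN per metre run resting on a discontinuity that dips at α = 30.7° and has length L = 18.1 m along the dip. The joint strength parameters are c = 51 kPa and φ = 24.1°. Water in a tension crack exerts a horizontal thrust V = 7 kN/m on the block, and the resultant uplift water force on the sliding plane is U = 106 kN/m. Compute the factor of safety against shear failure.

Resolving the block weight along and normal to the plane and applying the Mohr–Coulomb strength on the joint:
N' = W cosα − U − V sinα = 2045·cos30.7° − 106 − 7·sin30.7° = 1648.8 kN/m
Driving force T = W sinα + V cosα = 2045·sin30.7° + 7·cos30.7° = 1050.1 kN/m
Resisting force R = c·L + N'·tanφ = 51·18.1 + 1648.8·tan24.1° = 923.1 + 737.6 = 1660.7 kN/m
FS = R / T = 1660.7 / 1050.1 = 1.581

FS = 1.58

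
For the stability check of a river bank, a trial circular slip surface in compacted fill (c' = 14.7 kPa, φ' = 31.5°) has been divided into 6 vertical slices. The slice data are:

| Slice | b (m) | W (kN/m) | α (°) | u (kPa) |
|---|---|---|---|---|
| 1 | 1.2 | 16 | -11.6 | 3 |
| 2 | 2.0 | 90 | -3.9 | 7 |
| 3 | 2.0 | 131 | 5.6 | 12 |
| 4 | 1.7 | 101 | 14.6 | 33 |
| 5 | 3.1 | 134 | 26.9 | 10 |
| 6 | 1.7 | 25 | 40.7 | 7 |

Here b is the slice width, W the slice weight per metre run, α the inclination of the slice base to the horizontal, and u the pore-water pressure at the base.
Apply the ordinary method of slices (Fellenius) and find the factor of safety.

Ordinary method of slices: FS = Σ[c'·Δl_i + (W_i cosα_i − u_i·Δl_i)·tanφ'] / Σ W_i sinα_i, with Δl_i = b_i / cosα_i.
Slice 1: Δl = 1.2/cos(-11.6°) = 1.225 m; N'_1 = 16·cos(-11.6°) − 3·1.225 = 12.0; c'Δl = 18.01; W sinα = -3.2
Slice 2: Δl = 2.0/cos(-3.9°) = 2.005 m; N'_2 = 90·cos(-3.9°) − 7·2.005 = 75.8; c'Δl = 29.47; W sinα = -6.1
Slice 3: Δl = 2.0/cos5.6° = 2.010 m; N'_3 = 131·cos5.6° − 12·2.010 = 106.3; c'Δl = 29.54; W sinα = 12.8
Slice 4: Δl = 1.7/cos14.6° = 1.757 m; N'_4 = 101·cos14.6° − 33·1.757 = 39.8; c'Δl = 25.82; W sinα = 25.5
Slice 5: Δl = 3.1/cos26.9° = 3.476 m; N'_5 = 134·cos26.9° − 10·3.476 = 84.7; c'Δl = 51.10; W sinα = 60.6
Slice 6: Δl = 1.7/cos40.7° = 2.242 m; N'_6 = 25·cos40.7° − 7·2.242 = 3.3; c'Δl = 32.96; W sinα = 16.3
Σc'Δl = 186.9 kN/m; ΣN' = 321.8 kN/m; ΣW sinα = 105.8 kN/m
Resisting = 186.9 + 321.8·tan31.5° = 186.9 + 197.2 = 384.1 kN/m
FS = 384.1 / 105.8 = 3.629

FS = 3.63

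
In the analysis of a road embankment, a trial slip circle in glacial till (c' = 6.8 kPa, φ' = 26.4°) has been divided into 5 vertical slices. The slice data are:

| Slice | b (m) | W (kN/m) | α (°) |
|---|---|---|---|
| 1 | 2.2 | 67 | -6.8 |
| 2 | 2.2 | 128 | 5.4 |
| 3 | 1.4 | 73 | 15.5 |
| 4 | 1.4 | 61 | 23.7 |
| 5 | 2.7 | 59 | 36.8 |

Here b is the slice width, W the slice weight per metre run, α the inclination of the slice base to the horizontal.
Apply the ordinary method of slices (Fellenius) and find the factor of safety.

Ordinary method of slices: FS = Σ[c'·Δl_i + (W_i cosα_i)·tanφ'] / Σ W_i sinα_i, with Δl_i = b_i / cosα_i.
Slice 1: Δl = 2.2/cos(-6.8°) = 2.216 m; N'_1 = 67·cos(-6.8°) = 66.5; c'Δl = 15.07; W sinα = -7.9
Slice 2: Δl = 2.2/cos5.4° = 2.210 m; N'_2 = 128·cos5.4° = 127.4; c'Δl = 15.03; W sinα = 12.0
Slice 3: Δl = 1.4/cos15.5° = 1.453 m; N'_3 = 73·cos15.5° = 70.3; c'Δl = 9.88; W sinα = 19.5
Slice 4: Δl = 1.4/cos23.7° = 1.529 m; N'_4 = 61·cos23.7° = 55.9; c'Δl = 10.40; W sinα = 24.5
Slice 5: Δl = 2.7/cos36.8° = 3.372 m; N'_5 = 59·cos36.8° = 47.2; c'Δl = 22.93; W sinα = 35.3
Σc'Δl = 73.3 kN/m; ΣN' = 367.4 kN/m; ΣW sinα = 83.5 kN/m
Resisting = 73.3 + 367.4·tan26.4° = 73.3 + 182.4 = 255.7 kN/m
FS = 255.7 / 83.5 = 3.063

FS = 3.06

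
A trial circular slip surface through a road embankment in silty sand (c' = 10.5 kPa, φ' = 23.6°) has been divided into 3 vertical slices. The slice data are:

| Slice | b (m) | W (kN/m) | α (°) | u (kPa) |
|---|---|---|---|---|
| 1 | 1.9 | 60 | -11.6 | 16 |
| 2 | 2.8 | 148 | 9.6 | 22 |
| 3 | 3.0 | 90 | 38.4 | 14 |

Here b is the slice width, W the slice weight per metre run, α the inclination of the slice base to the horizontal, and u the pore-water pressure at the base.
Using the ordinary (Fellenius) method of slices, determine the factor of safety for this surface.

Ordinary method of slices: FS = Σ[c'·Δl_i + (W_i cosα_i − u_i·Δl_i)·tanφ'] / Σ W_i sinα_i, with Δl_i = b_i / cosα_i.
Slice 1: Δl = 1.9/cos(-11.6°) = 1.940 m; N'_1 = 60·cos(-11.6°) − 16·1.940 = 27.7; c'Δl = 20.37; W sinα = -12.1
Slice 2: Δl = 2.8/cos9.6° = 2.840 m; N'_2 = 148·cos9.6° − 22·2.840 = 83.5; c'Δl = 29.82; W sinα = 24.7
Slice 3: Δl = 3.0/cos38.4° = 3.828 m; N'_3 = 90·cos38.4° − 14·3.828 = 16.9; c'Δl = 40.19; W sinα = 55.9
Σc'Δl = 90.4 kN/m; ΣN' = 128.1 kN/m; ΣW sinα = 68.5 kN/m
Resisting = 90.4 + 128.1·tan23.6° = 90.4 + 56.0 = 146.4 kN/m
FS = 146.4 / 68.5 = 2.136

FS = 2.14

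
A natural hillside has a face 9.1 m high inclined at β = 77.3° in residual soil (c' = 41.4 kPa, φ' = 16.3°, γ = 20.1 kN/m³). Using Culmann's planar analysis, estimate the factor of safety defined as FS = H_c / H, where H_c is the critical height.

H_c = (4c'/γ) · sinβ cosφ' / [1 − cos(β − φ')]
    = (4·41.4/20.1) · sin77.3°·cos16.3° / [1 − cos61.0°]
    = 8.239 · 0.9363 / 0.5152 = 14.97 m
FS = H_c / H = 14.97 / 9.1 = 1.645

FS = 1.65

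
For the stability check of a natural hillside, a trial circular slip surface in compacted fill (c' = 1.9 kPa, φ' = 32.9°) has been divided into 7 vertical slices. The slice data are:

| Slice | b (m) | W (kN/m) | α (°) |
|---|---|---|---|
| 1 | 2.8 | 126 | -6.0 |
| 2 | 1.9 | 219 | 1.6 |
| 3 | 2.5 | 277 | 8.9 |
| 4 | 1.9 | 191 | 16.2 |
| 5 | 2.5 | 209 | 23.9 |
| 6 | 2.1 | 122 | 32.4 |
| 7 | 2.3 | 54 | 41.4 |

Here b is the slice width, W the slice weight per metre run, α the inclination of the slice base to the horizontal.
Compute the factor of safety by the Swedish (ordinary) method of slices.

Ordinary method of slices: FS = Σ[c'·Δl_i + (W_i cosα_i)·tanφ'] / Σ W_i sinα_i, with Δl_i = b_i / cosα_i.
Slice 1: Δl = 2.8/cos(-6.0°) = 2.815 m; N'_1 = 126·cos(-6.0°) = 125.3; c'Δl = 5.35; W sinα = -13.2
Slice 2: Δl = 1.9/cos1.6° = 1.901 m; N'_2 = 219·cos1.6° = 218.9; c'Δl = 3.61; W sinα = 6.1
Slice 3: Δl = 2.5/cos8.9° = 2.530 m; N'_3 = 277·cos8.9° = 273.7; c'Δl = 4.81; W sinα = 42.9
Slice 4: Δl = 1.9/cos16.2° = 1.979 m; N'_4 = 191·cos16.2° = 183.4; c'Δl = 3.76; W sinα = 53.3
Slice 5: Δl = 2.5/cos23.9° = 2.734 m; N'_5 = 209·cos23.9° = 191.1; c'Δl = 5.20; W sinα = 84.7
Slice 6: Δl = 2.1/cos32.4° = 2.487 m; N'_6 = 122·cos32.4° = 103.0; c'Δl = 4.73; W sinα = 65.4
Slice 7: Δl = 2.3/cos41.4° = 3.066 m; N'_7 = 54·cos41.4° = 40.5; c'Δl = 5.83; W sinα = 35.7
Σc'Δl = 33.3 kN/m; ΣN' = 1135.9 kN/m; ΣW sinα = 274.8 kN/m
Resisting = 33.3 + 1135.9·tan32.9° = 33.3 + 734.8 = 768.1 kN/m
FS = 768.1 / 274.8 = 2.795

FS = 2.79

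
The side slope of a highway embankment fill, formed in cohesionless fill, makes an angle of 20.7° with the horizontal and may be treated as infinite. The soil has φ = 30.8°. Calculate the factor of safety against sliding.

FS = 1.58

For a dry cohesionless infinite slope the factor of safety is FS = tanφ / tanβ.
FS = tan30.8° / tan20.7° = 0.5961 / 0.3779 = 1.578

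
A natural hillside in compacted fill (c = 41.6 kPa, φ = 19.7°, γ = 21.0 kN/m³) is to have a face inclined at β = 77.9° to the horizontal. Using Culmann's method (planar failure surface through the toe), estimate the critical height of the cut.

H_c = 15.42 m

Culmann's analysis gives the critical failure plane at α_cr = (β + φ)/2 = (77.9 + 19.7)/2 = 48.8°, and the critical height
H_c = (4c/γ) · sinβ cosφ / [1 − cos(β − φ)]
    = (4·41.6/21.0) · sin77.9°·cos19.7° / [1 − cos(58.2°)]
    = 7.924 · 0.9778·0.9415 / [1 − 0.5270]
    = 7.924 · 0.9206 / 0.4730
    = 15.42 m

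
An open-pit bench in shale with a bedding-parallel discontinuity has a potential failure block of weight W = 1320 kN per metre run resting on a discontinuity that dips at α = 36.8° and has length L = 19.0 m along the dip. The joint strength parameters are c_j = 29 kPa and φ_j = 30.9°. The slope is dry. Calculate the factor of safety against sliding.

FS = 1.50

Resolving the block weight along and normal to the plane and applying the Mohr–Coulomb strength on the joint:
N' = W cosα = 1320·cos36.8° = 1057.0 kN/m
Driving force T = W sinα = 1320·sin36.8° = 790.7 kN/m
Resisting force R = c_j·L + N'·tanφ_j = 29·19.0 + 1057.0·tan30.9° = 551.0 + 632.6 = 1183.6 kN/m
FS = R / T = 1183.6 / 790.7 = 1.497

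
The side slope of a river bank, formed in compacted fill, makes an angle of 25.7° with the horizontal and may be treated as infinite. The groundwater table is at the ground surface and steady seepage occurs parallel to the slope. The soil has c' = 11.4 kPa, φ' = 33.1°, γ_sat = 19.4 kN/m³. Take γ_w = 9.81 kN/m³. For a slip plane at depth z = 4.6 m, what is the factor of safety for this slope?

With seepage parallel to the slope and the water table at the surface, the effective normal stress on the slip plane uses the buoyant unit weight γ' = γ_sat − γ_w while the driving shear stress uses γ_sat:
FS = [c' + γ' z cos²β tanφ'] / [γ_sat z sinβ cosβ]
γ' = 19.4 − 9.81 = 9.59 kN/m³
Numerator = 11.4 + 9.59·4.6·cos²25.7°·tan33.1° = 11.4 + 9.59·4.6·0.8119·0.6519 = 34.749 kPa
Denominator = 19.4·4.6·sin25.7°·cos25.7° = 19.4·4.6·0.4337·0.9011 = 34.871 kPa
FS = 34.749 / 34.871 = 0.997

FS = 1.00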